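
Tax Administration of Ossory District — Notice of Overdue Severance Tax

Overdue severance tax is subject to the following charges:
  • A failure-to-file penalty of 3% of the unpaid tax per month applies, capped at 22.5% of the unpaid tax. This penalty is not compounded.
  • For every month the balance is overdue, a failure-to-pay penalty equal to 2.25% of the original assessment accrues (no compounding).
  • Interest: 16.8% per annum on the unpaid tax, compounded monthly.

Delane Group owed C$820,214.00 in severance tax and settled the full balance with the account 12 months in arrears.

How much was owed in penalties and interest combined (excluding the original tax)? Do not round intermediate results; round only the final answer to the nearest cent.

Failure-to-file: 12 × 3% × C$820,214.00 = C$295,277.04, capped at 22.5% × C$820,214.00 = C$184,548.15
Failure-to-pay penalty: 12 × 2.25% × C$820,214.00 = C$221,457.78
Interest (16.8%/yr ÷ 12 = 1.4%/month): C$820,214.00 × ((1 + 0.014)^12 − 1) = C$148,917.3394…
Penalties + interest = C$406,005.9300 + C$148,917.3394… = C$554,923.27

C$554,923.27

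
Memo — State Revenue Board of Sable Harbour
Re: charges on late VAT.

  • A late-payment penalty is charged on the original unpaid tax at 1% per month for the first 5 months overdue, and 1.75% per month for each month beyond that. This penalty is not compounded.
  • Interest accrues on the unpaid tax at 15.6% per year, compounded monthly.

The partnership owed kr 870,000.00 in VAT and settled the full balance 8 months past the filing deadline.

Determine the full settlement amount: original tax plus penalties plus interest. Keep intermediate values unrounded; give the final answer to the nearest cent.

kr 1,053,880.64

Penalty, months 1–5: 5 × 1% × kr 870,000.00 = kr 43,500.00
Penalty, months 6–8: 3 × 1.75% × kr 870,000.00 = kr 45,675.00
Interest (15.6%/yr ÷ 12 = 1.3%/month): kr 870,000.00 × ((1 + 0.013)^8 − 1) = kr 94,705.6354…
Total = kr 870,000.00 + kr 89,175.0000 + kr 94,705.6354… = kr 1,053,880.64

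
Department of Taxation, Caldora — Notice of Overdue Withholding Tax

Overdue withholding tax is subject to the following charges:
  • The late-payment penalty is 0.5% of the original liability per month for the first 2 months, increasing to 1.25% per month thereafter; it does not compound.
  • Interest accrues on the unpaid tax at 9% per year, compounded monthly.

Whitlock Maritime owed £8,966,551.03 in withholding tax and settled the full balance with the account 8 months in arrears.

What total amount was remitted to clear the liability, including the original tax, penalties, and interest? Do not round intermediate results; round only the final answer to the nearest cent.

Penalty, months 1–2: 2 × 0.5% × £8,966,551.03 = £89,665.51…
Penalty, months 3–8: 6 × 1.25% × £8,966,551.03 = £672,491.33…
Interest (9%/yr ÷ 12 = 0.75%/month): £8,966,551.03 × ((1 + 0.0075)^8 − 1) = £552,329.2124…
Total = £8,966,551.03 + £762,156.8376… + £552,329.2124… = £10,281,037.08

£10,281,037.08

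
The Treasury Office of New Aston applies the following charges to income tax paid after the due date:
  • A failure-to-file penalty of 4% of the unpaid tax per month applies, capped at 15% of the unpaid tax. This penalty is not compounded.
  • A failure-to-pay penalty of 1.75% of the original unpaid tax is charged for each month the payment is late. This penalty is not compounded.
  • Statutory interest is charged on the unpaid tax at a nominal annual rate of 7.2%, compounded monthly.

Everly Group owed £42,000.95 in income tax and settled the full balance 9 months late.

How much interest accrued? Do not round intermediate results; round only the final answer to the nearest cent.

Interest (7.2%/yr ÷ 12 = 0.6%/month): £42,000.95 × ((1 + 0.006)^9 − 1) = £2,323.2535…

£2,323.25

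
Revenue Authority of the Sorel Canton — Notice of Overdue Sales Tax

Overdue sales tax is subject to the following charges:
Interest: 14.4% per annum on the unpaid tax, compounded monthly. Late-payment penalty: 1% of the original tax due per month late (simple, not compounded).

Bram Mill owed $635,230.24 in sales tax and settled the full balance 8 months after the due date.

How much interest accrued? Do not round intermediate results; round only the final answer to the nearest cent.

$63,605.75

Interest (14.4%/yr ÷ 12 = 1.2%/month): $635,230.24 × ((1 + 0.012)^8 − 1) = $63,605.7523…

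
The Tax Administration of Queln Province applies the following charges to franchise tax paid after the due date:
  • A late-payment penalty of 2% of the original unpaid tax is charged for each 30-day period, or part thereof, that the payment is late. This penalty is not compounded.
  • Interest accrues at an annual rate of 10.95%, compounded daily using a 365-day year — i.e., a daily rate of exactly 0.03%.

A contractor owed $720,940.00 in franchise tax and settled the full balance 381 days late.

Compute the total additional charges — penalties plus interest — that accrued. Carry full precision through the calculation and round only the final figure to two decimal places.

Penalty periods: ⌈381/30⌉ = 13; penalty = 13 × 2% × $720,940.00 = $187,444.40
Interest: $720,940.00 × ((1 + 0.0003)^381 − 1) = $720,940.00 × 0.12106918… = $87,283.6174…
Penalties + interest = $187,444.4000 + $87,283.6174… = $274,728.02

$274,728.02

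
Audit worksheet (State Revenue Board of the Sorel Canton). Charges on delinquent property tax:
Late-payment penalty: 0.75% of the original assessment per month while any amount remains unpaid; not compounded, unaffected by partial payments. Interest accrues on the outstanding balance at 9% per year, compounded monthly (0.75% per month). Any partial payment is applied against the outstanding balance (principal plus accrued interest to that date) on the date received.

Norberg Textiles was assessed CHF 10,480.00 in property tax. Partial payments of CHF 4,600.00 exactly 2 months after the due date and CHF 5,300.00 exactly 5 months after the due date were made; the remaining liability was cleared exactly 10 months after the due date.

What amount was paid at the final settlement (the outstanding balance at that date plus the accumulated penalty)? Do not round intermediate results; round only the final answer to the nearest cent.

CHF 1,693.96

Balance at month 2: CHF 10,480.0000 × (1 + 0.0075)^2 = CHF 10,637.7895
After CHF 4,600.00 payment: CHF 10,637.7895 − CHF 4,600.00 = CHF 6,037.7895
Balance at month 5: CHF 6,037.7895 × (1 + 0.0075)^3 = CHF 6,174.6612…
After CHF 5,300.00 payment: CHF 6,174.6612… − CHF 5,300.00 = CHF 874.6612…
Balance at month 10: CHF 874.6612… × (1 + 0.0075)^5 = CHF 907.9567…
Penalty: 10 × 0.75% × CHF 10,480.00 = CHF 786.00
Final settlement = outstanding balance + penalty = CHF 907.9567… + CHF 786.00 = CHF 1,693.96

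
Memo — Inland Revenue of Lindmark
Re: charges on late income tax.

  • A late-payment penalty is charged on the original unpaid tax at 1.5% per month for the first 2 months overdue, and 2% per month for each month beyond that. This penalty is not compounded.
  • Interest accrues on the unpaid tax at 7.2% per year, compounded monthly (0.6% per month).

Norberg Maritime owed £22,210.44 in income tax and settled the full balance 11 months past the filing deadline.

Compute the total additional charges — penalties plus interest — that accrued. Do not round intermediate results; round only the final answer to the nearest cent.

Penalty, months 1–2: 2 × 1.5% × £22,210.44 = £666.31…
Penalty, months 3–11: 9 × 2% × £22,210.44 = £3,997.88…
Interest: £22,210.44 × ((1 + 0.006)^11 − 1) = £22,210.44 × 0.0680161… = £1,510.6669…
Penalties + interest = £4,664.1924 + £1,510.6669… = £6,174.86

£6,174.86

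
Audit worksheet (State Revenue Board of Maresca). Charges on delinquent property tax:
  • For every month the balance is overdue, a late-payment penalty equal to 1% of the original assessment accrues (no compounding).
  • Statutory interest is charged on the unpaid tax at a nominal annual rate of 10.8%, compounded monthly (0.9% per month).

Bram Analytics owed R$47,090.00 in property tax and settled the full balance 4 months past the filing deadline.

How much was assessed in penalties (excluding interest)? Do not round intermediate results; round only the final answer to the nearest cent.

R$1,883.60

Late-payment penalty: 4 × 1% × R$47,090.00 = R$1,883.60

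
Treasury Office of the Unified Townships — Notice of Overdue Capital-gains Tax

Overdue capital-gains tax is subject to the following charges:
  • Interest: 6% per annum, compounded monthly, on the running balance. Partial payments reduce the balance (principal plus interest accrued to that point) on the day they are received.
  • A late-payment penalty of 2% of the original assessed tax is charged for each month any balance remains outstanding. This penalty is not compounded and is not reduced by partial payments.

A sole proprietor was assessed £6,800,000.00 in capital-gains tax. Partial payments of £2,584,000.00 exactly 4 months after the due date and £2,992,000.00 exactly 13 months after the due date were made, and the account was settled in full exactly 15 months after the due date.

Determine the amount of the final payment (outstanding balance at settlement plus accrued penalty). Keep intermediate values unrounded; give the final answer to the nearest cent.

£3,616,520.98

Monthly rate = 6% ÷ 12 = 0.5%
Balance at month 4: £6,800,000.0000 × (1 + 0.005)^4 = £6,937,023.4043…
After £2,584,000.00 payment: £6,937,023.4043… − £2,584,000.00 = £4,353,023.4043…
Balance at month 13: £4,353,023.4043… × (1 + 0.005)^9 = £4,552,873.2298…
After £2,992,000.00 payment: £4,552,873.2298… − £2,992,000.00 = £1,560,873.2298…
Balance at month 15: £1,560,873.2298… × (1 + 0.005)^2 = £1,576,520.9839…
Penalty: 15 × 2% × £6,800,000.00 = £2,040,000.00
Final settlement = outstanding balance + penalty = £1,576,520.9839… + £2,040,000.00 = £3,616,520.98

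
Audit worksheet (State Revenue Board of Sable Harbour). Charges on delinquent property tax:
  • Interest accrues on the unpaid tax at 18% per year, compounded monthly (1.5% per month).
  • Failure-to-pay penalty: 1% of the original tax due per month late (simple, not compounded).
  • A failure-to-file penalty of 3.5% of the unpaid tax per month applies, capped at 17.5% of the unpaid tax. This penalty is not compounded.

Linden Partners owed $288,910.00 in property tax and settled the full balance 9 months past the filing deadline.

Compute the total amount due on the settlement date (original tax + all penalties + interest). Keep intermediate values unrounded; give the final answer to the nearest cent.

Failure-to-file: 9 × 3.5% × $288,910.00 = $91,006.65, capped at 17.5% × $288,910.00 = $50,559.25
Failure-to-pay penalty: 9 × 1% × $288,910.00 = $26,001.90
Interest: $288,910.00 × ((1 + 0.015)^9 − 1) = $288,910.00 × 0.1433900… = $41,426.7978…
Total = $288,910.00 + $76,561.1500 + $41,426.7978… = $406,897.95

$406,897.95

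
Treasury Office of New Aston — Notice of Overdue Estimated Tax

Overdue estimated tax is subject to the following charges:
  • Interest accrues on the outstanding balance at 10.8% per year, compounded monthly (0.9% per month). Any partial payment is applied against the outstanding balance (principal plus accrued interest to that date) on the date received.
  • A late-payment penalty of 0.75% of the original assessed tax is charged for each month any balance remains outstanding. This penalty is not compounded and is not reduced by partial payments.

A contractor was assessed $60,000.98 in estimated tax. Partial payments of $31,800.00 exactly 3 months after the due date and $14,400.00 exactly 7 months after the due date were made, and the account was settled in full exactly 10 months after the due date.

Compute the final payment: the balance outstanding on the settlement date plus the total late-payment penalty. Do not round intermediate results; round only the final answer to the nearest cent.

Balance at month 3: $60,000.9800 × (1 + 0.009)^3 = $61,635.6304…
After $31,800.00 payment: $61,635.6304… − $31,800.00 = $29,835.6304…
Balance at month 7: $29,835.6304… × (1 + 0.009)^4 = $30,924.3004…
After $14,400.00 payment: $30,924.3004… − $14,400.00 = $16,524.3004…
Balance at month 10: $16,524.3004… × (1 + 0.009)^3 = $16,974.4840…
Penalty: 10 × 0.75% × $60,000.98 = $4,500.07…
Final settlement = outstanding balance + penalty = $16,974.4840… + $4,500.07… = $21,474.56

$21,474.56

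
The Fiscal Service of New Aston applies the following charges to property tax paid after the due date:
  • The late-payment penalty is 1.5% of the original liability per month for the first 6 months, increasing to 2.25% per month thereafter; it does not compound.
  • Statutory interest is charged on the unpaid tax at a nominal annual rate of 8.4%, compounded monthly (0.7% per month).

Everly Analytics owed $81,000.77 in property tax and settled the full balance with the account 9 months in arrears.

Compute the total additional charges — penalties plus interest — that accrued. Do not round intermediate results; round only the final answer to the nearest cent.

Penalty, months 1–6: 6 × 1.5% × $81,000.77 = $7,290.07…
Penalty, months 7–9: 3 × 2.25% × $81,000.77 = $5,467.55…
Interest: $81,000.77 × ((1 + 0.007)^9 − 1) = $81,000.77 × 0.0647931… = $5,248.2923…
Penalties + interest = $12,757.6213… + $5,248.2923… = $18,005.91

$18,005.91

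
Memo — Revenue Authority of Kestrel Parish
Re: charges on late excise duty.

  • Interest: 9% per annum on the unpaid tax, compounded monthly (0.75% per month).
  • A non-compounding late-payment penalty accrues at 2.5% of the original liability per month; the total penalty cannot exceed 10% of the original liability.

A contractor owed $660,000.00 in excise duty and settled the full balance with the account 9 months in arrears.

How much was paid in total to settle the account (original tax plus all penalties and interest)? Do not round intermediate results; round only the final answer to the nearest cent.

$771,910.15

Penalty (uncapped): 9 × 2.5% × $660,000.00 = $148,500.00; cap = 10% × $660,000.00 = $66,000.00 → penalty = $66,000.00
Interest: $660,000.00 × ((1 + 0.0075)^9 − 1) = $660,000.00 × 0.0695608… = $45,910.1539…
Total = $660,000.00 + $66,000.0000 + $45,910.1539… = $771,910.15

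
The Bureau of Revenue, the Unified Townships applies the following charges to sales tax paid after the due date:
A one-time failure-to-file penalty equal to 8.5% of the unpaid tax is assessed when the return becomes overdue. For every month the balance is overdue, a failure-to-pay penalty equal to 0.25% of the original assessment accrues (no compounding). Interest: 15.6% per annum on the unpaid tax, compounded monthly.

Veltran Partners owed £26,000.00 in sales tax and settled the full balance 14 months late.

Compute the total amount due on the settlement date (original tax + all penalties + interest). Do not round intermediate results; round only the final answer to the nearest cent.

Failure-to-file penalty: 8.5% × £26,000.00 = £2,210.00
Failure-to-pay penalty = 0.25% × £26,000.00 × 14 mo = £910.00
Interest (15.6%/yr ÷ 12 = 1.3%/month): £26,000.00 × ((1 + 0.013)^14 − 1) = £5,153.4094…
Total = £26,000.00 + £3,120.0000 + £5,153.4094… = £34,273.41

£34,273.41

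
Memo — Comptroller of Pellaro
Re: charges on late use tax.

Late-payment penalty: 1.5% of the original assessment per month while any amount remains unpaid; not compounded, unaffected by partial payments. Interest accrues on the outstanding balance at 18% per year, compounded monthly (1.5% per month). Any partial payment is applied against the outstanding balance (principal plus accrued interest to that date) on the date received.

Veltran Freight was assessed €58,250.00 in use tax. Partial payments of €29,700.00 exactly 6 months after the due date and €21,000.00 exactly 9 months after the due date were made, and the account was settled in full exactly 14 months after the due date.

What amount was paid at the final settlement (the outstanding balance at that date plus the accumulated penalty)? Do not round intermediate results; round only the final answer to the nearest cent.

Balance at month 6: €58,250.0000 × (1 + 0.015)^6 = €63,693.0701…
After €29,700.00 payment: €63,693.0701… − €29,700.00 = €33,993.0701…
Balance at month 9: €33,993.0701… × (1 + 0.015)^3 = €35,545.8183…
After €21,000.00 payment: €35,545.8183… − €21,000.00 = €14,545.8183…
Balance at month 14: €14,545.8183… × (1 + 0.015)^5 = €15,669.9774…
Penalty: 14 × 1.5% × €58,250.00 = €12,232.50
Final settlement = outstanding balance + penalty = €15,669.9774… + €12,232.50 = €27,902.48

€27,902.48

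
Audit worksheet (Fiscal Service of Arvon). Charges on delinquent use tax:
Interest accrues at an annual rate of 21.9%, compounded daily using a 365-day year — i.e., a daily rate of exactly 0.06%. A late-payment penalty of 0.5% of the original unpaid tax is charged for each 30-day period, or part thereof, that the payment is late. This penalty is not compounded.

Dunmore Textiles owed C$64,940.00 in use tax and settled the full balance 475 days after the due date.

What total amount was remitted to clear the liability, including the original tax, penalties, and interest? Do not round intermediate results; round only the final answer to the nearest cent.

Penalty periods: ⌈475/30⌉ = 16; penalty = 16 × 0.5% × C$64,940.00 = C$5,195.20
Interest: C$64,940.00 × ((1 + 0.0006)^475 − 1) = C$64,940.00 × 0.32964838… = C$21,407.3660…
Total = C$64,940.00 + C$5,195.2000 + C$21,407.3660… = C$91,542.57

C$91,542.57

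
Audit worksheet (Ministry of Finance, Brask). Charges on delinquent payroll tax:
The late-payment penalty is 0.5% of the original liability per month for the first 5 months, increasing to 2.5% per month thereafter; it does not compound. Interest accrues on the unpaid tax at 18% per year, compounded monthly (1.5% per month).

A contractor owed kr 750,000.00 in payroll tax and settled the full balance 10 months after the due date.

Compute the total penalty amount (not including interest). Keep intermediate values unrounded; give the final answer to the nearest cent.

kr 112,500.00

Penalty, months 1–5: 5 × 0.5% × kr 750,000.00 = kr 18,750.00
Penalty, months 6–10: 5 × 2.5% × kr 750,000.00 = kr 93,750.00
Total penalty = kr 18,750.00 + kr 93,750.00 = kr 112,500.00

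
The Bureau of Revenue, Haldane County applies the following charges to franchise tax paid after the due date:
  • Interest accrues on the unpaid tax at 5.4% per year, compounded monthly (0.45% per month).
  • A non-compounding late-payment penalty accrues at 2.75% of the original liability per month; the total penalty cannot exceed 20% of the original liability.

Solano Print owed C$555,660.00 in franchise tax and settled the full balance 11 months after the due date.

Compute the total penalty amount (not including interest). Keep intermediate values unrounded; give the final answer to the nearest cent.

C$111,132.00

Penalty (uncapped): 11 × 2.75% × C$555,660.00 = C$168,087.15; cap = 20% × C$555,660.00 = C$111,132.00 → penalty = C$111,132.00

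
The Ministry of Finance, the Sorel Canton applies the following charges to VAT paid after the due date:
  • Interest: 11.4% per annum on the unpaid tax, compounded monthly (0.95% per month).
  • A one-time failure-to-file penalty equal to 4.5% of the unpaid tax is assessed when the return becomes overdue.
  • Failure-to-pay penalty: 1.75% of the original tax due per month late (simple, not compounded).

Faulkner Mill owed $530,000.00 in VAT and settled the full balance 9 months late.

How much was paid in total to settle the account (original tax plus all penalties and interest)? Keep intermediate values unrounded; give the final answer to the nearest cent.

$684,400.69

Failure-to-file penalty: 4.5% × $530,000.00 = $23,850.00
Failure-to-pay penalty = 1.75% × $530,000.00 × 9 mo = $83,475.00
Interest: $530,000.00 × ((1 + 0.0095)^9 − 1) = $530,000.00 × 0.0888221… = $47,075.6895…
Total = $530,000.00 + $107,325.0000 + $47,075.6895… = $684,400.69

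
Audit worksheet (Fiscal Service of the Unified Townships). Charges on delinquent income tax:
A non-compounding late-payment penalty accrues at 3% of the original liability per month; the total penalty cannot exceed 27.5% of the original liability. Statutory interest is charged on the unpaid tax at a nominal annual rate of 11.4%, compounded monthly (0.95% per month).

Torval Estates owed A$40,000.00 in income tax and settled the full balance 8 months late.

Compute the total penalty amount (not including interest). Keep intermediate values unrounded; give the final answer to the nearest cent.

A$9,600.00

Penalty: 8 × 3% × A$40,000.00 = A$9,600.00 (below the 27.5% cap of A$11,000.00)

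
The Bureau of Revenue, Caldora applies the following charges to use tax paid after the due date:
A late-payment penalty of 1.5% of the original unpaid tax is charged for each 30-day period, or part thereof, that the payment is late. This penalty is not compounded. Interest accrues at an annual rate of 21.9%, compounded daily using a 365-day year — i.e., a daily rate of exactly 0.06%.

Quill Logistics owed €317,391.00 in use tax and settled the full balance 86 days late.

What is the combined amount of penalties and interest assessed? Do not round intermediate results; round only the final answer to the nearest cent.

Penalty periods: ⌈86/30⌉ = 3; penalty = 3 × 1.5% × €317,391.00 = €14,282.60…
Interest: €317,391.00 × ((1 + 0.0006)^86 − 1) = €317,391.00 × 0.05293818… = €16,802.1030…
Penalties + interest = €14,282.5950 + €16,802.1030… = €31,084.70

€31,084.70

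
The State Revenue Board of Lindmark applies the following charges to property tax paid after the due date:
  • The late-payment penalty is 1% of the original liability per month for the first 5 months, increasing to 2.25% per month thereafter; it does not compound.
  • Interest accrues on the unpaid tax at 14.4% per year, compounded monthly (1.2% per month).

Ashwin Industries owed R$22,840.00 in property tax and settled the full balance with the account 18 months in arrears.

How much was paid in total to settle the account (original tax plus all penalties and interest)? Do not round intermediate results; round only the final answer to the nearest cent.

Penalty, months 1–5: 5 × 1% × R$22,840.00 = R$1,142.00
Penalty, months 6–18: 13 × 2.25% × R$22,840.00 = R$6,680.70
Interest: R$22,840.00 × ((1 + 0.012)^18 − 1) = R$22,840.00 × 0.2395077… = R$5,470.3556…
Total = R$22,840.00 + R$7,822.7000 + R$5,470.3556… = R$36,133.06

R$36,133.06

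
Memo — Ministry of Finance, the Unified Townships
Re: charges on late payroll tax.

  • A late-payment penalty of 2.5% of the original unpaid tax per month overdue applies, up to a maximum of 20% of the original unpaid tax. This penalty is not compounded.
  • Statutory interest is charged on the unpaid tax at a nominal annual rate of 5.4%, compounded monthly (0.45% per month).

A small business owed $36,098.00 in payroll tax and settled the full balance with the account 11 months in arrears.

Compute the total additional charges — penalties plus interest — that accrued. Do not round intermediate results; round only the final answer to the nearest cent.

$9,047.20

Penalty (uncapped): 11 × 2.5% × $36,098.00 = $9,926.95; cap = 20% × $36,098.00 = $7,219.60 → penalty = $7,219.60
Interest: $36,098.00 × ((1 + 0.0045)^11 − 1) = $36,098.00 × 0.0506289… = $1,827.6028…
Penalties + interest = $7,219.6000 + $1,827.6028… = $9,047.20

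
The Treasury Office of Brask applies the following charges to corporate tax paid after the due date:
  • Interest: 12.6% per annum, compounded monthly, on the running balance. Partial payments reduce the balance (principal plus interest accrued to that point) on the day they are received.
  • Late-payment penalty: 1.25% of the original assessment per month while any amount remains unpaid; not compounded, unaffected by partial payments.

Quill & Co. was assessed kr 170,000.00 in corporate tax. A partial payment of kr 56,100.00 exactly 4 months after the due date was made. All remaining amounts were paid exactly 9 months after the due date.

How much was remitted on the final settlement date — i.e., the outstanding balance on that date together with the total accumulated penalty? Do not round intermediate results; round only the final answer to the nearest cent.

kr 146,773.77

Monthly rate = 12.6% ÷ 12 = 1.05%
Balance at month 4: kr 170,000.0000 × (1 + 0.0105)^4 = kr 177,253.2443…
After kr 56,100.00 payment: kr 177,253.2443… − kr 56,100.00 = kr 121,153.2443…
Balance at month 9: kr 121,153.2443… × (1 + 0.0105)^5 = kr 127,648.7709…
Penalty: 9 × 1.25% × kr 170,000.00 = kr 19,125.00
Final settlement = outstanding balance + penalty = kr 127,648.7709… + kr 19,125.00 = kr 146,773.77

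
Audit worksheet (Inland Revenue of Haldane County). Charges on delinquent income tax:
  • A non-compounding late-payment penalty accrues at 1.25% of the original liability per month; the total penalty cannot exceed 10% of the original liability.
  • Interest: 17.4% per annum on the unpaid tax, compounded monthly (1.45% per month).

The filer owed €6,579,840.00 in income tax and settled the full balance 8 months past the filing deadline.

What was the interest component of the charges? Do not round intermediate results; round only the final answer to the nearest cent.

€803,140.89

Interest: €6,579,840.00 × ((1 + 0.0145)^8 − 1) = €6,579,840.00 × 0.1220609… = €803,140.8864…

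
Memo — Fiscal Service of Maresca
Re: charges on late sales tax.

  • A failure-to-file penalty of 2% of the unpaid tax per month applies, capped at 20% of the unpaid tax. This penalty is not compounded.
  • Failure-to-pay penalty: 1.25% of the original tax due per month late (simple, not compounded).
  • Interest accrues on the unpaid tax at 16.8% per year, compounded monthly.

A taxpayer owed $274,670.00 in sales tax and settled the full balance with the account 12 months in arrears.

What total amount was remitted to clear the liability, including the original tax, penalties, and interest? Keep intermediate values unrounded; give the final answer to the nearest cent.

$420,673.35

Failure-to-file: 12 × 2% × $274,670.00 = $65,920.80, capped at 20% × $274,670.00 = $54,934.00
Failure-to-pay penalty = 1.25% × $274,670.00 × 12 mo = $41,200.50
Interest (16.8%/yr ÷ 12 = 1.4%/month): $274,670.00 × ((1 + 0.014)^12 − 1) = $49,868.8459…
Total = $274,670.00 + $96,134.5000 + $49,868.8459… = $420,673.35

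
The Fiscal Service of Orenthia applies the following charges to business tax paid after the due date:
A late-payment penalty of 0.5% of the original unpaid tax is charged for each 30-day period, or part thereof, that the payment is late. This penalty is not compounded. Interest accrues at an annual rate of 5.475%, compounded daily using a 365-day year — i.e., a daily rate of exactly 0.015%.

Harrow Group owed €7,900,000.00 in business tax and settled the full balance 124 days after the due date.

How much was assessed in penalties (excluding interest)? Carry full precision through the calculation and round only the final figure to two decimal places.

Penalty periods: ⌈124/30⌉ = 5; penalty = 5 × 0.5% × €7,900,000.00 = €197,500.00

€197,500.00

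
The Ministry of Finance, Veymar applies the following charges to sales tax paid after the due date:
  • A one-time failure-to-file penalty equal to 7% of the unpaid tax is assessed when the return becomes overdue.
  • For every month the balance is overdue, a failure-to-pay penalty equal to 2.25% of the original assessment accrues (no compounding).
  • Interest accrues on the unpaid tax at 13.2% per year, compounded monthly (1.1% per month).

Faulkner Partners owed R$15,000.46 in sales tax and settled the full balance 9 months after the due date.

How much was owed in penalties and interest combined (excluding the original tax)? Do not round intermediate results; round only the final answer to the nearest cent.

R$5,639.72

Failure-to-file penalty: 7% × R$15,000.46 = R$1,050.03…
Failure-to-pay penalty = 2.25% × R$15,000.46 × 9 mo = R$3,037.59…
Interest: R$15,000.46 × ((1 + 0.011)^9 − 1) = R$15,000.46 × 0.1034697… = R$1,552.0926…
Penalties + interest = R$4,087.6254… + R$1,552.0926… = R$5,639.72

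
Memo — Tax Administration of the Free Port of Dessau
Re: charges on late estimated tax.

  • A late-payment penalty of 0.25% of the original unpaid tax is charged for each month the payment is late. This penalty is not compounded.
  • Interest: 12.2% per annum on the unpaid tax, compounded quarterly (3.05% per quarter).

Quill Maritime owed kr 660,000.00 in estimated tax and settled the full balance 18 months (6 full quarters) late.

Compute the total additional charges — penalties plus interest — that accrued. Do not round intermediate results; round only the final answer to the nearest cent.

Late-payment penalty: 18 × 0.25% × kr 660,000.00 = kr 29,700.00
Interest: kr 660,000.00 × ((1 + 0.0305)^6 − 1) = kr 660,000.00 × 0.1975343… = kr 130,372.6658…
Penalties + interest = kr 29,700.0000 + kr 130,372.6658… = kr 160,072.67

kr 160,072.67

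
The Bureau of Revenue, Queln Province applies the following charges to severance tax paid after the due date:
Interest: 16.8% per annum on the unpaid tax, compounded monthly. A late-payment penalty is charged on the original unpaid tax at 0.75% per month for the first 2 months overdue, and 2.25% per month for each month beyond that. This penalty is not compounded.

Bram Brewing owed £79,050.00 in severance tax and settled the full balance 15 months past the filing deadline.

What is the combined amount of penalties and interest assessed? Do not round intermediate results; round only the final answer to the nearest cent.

Penalty, months 1–2: 2 × 0.75% × £79,050.00 = £1,185.75
Penalty, months 3–15: 13 × 2.25% × £79,050.00 = £23,122.13…
Interest (16.8%/yr ÷ 12 = 1.4%/month): £79,050.00 × ((1 + 0.014)^15 − 1) = £18,330.3204…
Penalties + interest = £24,307.8750 + £18,330.3204… = £42,638.20

£42,638.20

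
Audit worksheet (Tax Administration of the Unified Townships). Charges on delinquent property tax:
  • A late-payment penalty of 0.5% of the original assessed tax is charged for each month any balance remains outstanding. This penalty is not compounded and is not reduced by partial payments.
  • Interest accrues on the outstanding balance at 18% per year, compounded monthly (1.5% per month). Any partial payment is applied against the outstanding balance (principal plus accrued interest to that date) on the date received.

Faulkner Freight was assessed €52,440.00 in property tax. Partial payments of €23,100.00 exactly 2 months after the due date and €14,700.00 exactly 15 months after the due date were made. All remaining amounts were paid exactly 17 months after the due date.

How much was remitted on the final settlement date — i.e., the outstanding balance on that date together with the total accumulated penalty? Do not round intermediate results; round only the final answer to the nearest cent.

€27,976.52

Balance at month 2: €52,440.0000 × (1 + 0.015)^2 = €54,024.9990
After €23,100.00 payment: €54,024.9990 − €23,100.00 = €30,924.9990
Balance at month 15: €30,924.9990 × (1 + 0.015)^13 = €37,529.1081…
After €14,700.00 payment: €37,529.1081… − €14,700.00 = €22,829.1081…
Balance at month 17: €22,829.1081… × (1 + 0.015)^2 = €23,519.1179…
Penalty: 17 × 0.5% × €52,440.00 = €4,457.40
Final settlement = outstanding balance + penalty = €23,519.1179… + €4,457.40 = €27,976.52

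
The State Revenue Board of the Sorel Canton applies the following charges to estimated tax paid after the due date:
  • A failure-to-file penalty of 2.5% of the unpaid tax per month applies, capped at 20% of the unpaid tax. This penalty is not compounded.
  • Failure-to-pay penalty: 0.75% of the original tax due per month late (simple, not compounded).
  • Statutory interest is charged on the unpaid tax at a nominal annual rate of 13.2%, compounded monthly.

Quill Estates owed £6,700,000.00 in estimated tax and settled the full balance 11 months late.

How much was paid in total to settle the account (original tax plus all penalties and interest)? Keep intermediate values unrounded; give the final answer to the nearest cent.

Failure-to-file: 11 × 2.5% × £6,700,000.00 = £1,842,500.00, capped at 20% × £6,700,000.00 = £1,340,000.00
Failure-to-pay penalty: 11 × 0.75% × £6,700,000.00 = £552,750.00
Interest (13.2%/yr ÷ 12 = 1.1%/month): £6,700,000.00 × ((1 + 0.011)^11 − 1) = £856,792.7958…
Total = £6,700,000.00 + £1,892,750.0000 + £856,792.7958… = £9,449,542.80

£9,449,542.80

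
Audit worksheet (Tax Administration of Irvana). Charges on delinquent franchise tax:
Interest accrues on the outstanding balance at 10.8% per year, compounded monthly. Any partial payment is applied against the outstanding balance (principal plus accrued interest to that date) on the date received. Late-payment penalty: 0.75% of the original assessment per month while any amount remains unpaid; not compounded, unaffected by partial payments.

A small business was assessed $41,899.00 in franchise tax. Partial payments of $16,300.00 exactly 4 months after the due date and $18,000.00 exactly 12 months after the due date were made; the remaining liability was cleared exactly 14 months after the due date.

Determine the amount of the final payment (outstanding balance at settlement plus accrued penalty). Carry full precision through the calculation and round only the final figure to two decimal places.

$15,744.58

Monthly rate = 10.8% ÷ 12 = 0.9%
Balance at month 4: $41,899.0000 × (1 + 0.009)^4 = $43,427.8494…
After $16,300.00 payment: $43,427.8494… − $16,300.00 = $27,127.8494…
Balance at month 12: $27,127.8494… × (1 + 0.009)^8 = $29,143.7005…
After $18,000.00 payment: $29,143.7005… − $18,000.00 = $11,143.7005…
Balance at month 14: $11,143.7005… × (1 + 0.009)^2 = $11,345.1897…
Penalty: 14 × 0.75% × $41,899.00 = $4,399.40…
Final settlement = outstanding balance + penalty = $11,345.1897… + $4,399.40… = $15,744.58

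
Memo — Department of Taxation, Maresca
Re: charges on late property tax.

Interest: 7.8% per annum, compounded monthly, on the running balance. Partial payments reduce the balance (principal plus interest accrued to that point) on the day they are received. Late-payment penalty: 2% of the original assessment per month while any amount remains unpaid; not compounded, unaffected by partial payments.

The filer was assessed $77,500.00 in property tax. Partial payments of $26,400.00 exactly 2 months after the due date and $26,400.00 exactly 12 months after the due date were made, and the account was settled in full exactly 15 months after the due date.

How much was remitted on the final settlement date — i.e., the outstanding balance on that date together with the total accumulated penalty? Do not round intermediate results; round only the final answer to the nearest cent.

$53,021.87

Monthly rate = 7.8% ÷ 12 = 0.65%
Balance at month 2: $77,500.0000 × (1 + 0.0065)^2 = $78,510.7744…
After $26,400.00 payment: $78,510.7744… − $26,400.00 = $52,110.7744…
Balance at month 12: $52,110.7744… × (1 + 0.0065)^10 = $55,598.7873…
After $26,400.00 payment: $55,598.7873… − $26,400.00 = $29,198.7873…
Balance at month 15: $29,198.7873… × (1 + 0.0065)^3 = $29,771.8726…
Penalty: 15 × 2% × $77,500.00 = $23,250.00
Final settlement = outstanding balance + penalty = $29,771.8726… + $23,250.00 = $53,021.87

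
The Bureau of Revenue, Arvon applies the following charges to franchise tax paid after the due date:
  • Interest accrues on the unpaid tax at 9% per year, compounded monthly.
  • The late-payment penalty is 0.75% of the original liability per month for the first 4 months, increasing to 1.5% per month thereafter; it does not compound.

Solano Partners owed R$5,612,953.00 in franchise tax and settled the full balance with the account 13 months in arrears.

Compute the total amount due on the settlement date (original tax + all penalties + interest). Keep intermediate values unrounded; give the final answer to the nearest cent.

R$7,111,670.10

Penalty, months 1–4: 4 × 0.75% × R$5,612,953.00 = R$168,388.59
Penalty, months 5–13: 9 × 1.5% × R$5,612,953.00 = R$757,748.66…
Interest (9%/yr ÷ 12 = 0.75%/month): R$5,612,953.00 × ((1 + 0.0075)^13 − 1) = R$572,579.8580…
Total = R$5,612,953.00 + R$926,137.2450 + R$572,579.8580… = R$7,111,670.10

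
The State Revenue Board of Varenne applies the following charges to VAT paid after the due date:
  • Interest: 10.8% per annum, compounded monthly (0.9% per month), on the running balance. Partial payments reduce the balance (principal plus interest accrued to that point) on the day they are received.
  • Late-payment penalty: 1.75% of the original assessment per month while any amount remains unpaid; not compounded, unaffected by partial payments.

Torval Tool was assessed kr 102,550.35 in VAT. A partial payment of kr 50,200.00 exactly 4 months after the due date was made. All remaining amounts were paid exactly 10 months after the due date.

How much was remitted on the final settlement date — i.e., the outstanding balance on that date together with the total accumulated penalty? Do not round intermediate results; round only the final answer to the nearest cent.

kr 77,136.57

Balance at month 4: kr 102,550.3500 × (1 + 0.009)^4 = kr 106,292.3018…
After kr 50,200.00 payment: kr 106,292.3018… − kr 50,200.00 = kr 56,092.3018…
Balance at month 10: kr 56,092.3018… × (1 + 0.009)^6 = kr 59,190.2616…
Penalty: 10 × 1.75% × kr 102,550.35 = kr 17,946.31…
Final settlement = outstanding balance + penalty = kr 59,190.2616… + kr 17,946.31… = kr 77,136.57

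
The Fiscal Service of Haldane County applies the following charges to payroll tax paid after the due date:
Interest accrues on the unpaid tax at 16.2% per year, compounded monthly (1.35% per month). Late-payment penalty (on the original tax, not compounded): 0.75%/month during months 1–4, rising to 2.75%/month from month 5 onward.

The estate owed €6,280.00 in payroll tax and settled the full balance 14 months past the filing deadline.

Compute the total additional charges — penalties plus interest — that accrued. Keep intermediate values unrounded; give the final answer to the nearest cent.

€3,212.31

Penalty, months 1–4: 4 × 0.75% × €6,280.00 = €188.40
Penalty, months 5–14: 10 × 2.75% × €6,280.00 = €1,727.00
Interest: €6,280.00 × ((1 + 0.0135)^14 − 1) = €6,280.00 × 0.2065145… = €1,296.9110…
Penalties + interest = €1,915.4000 + €1,296.9110… = €3,212.31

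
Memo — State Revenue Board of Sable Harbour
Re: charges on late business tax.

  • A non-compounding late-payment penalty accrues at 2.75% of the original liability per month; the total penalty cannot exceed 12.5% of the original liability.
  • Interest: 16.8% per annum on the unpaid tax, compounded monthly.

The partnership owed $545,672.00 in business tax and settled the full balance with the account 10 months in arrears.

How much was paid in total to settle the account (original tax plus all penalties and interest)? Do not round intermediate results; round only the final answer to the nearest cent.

Penalty (uncapped): 10 × 2.75% × $545,672.00 = $150,059.80; cap = 12.5% × $545,672.00 = $68,209.00 → penalty = $68,209.00
Interest (16.8%/yr ÷ 12 = 1.4%/month): $545,672.00 × ((1 + 0.014)^10 − 1) = $81,391.0629…
Total = $545,672.00 + $68,209.0000 + $81,391.0629… = $695,272.06

$695,272.06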